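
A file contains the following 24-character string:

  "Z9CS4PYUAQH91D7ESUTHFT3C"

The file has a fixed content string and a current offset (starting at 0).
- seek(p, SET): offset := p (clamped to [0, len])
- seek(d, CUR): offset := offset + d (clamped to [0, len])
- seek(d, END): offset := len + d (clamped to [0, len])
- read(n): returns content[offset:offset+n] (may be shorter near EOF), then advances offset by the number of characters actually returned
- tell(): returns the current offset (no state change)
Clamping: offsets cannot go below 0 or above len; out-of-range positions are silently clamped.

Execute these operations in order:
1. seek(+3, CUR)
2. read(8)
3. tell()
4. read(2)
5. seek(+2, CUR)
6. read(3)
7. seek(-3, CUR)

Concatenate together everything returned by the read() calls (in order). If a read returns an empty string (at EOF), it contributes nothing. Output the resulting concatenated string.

Answer: S4PYUAQH91ESU

Derivation:
After 1 (seek(+3, CUR)): offset=3
After 2 (read(8)): returned 'S4PYUAQH', offset=11
After 3 (tell()): offset=11
After 4 (read(2)): returned '91', offset=13
After 5 (seek(+2, CUR)): offset=15
After 6 (read(3)): returned 'ESU', offset=18
After 7 (seek(-3, CUR)): offset=15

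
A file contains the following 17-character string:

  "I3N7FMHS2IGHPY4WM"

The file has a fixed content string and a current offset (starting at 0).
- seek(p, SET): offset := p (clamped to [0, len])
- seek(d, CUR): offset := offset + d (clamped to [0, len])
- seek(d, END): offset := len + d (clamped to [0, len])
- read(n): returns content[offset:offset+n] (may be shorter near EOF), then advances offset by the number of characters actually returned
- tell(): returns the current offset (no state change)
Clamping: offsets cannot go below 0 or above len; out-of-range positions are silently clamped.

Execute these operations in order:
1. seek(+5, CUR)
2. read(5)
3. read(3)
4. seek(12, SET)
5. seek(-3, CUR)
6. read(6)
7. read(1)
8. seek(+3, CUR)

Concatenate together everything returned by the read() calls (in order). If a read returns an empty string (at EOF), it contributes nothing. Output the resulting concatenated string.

After 1 (seek(+5, CUR)): offset=5
After 2 (read(5)): returned 'MHS2I', offset=10
After 3 (read(3)): returned 'GHP', offset=13
After 4 (seek(12, SET)): offset=12
After 5 (seek(-3, CUR)): offset=9
After 6 (read(6)): returned 'IGHPY4', offset=15
After 7 (read(1)): returned 'W', offset=16
After 8 (seek(+3, CUR)): offset=17

Answer: MHS2IGHPIGHPY4W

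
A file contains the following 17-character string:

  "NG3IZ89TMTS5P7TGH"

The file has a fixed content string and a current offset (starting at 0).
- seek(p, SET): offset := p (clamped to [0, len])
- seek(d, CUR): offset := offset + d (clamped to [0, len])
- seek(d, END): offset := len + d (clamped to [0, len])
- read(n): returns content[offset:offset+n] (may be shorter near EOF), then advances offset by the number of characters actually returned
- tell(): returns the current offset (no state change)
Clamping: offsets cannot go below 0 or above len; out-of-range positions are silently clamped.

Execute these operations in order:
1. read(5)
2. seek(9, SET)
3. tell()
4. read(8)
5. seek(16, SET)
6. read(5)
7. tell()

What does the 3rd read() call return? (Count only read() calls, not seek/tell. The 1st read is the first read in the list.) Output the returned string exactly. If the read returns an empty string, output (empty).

Answer: H

Derivation:
After 1 (read(5)): returned 'NG3IZ', offset=5
After 2 (seek(9, SET)): offset=9
After 3 (tell()): offset=9
After 4 (read(8)): returned 'TS5P7TGH', offset=17
After 5 (seek(16, SET)): offset=16
After 6 (read(5)): returned 'H', offset=17
After 7 (tell()): offset=17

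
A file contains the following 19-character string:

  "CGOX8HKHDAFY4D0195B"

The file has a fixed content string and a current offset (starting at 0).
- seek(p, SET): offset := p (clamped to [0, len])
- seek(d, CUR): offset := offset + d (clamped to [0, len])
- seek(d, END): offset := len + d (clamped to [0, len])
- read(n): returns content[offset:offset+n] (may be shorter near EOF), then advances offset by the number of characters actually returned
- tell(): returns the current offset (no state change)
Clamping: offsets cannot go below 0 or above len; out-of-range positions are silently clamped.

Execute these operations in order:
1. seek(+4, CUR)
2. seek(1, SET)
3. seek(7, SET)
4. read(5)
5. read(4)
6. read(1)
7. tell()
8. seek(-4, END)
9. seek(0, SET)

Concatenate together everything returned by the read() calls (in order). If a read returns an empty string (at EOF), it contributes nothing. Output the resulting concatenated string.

After 1 (seek(+4, CUR)): offset=4
After 2 (seek(1, SET)): offset=1
After 3 (seek(7, SET)): offset=7
After 4 (read(5)): returned 'HDAFY', offset=12
After 5 (read(4)): returned '4D01', offset=16
After 6 (read(1)): returned '9', offset=17
After 7 (tell()): offset=17
After 8 (seek(-4, END)): offset=15
After 9 (seek(0, SET)): offset=0

Answer: HDAFY4D019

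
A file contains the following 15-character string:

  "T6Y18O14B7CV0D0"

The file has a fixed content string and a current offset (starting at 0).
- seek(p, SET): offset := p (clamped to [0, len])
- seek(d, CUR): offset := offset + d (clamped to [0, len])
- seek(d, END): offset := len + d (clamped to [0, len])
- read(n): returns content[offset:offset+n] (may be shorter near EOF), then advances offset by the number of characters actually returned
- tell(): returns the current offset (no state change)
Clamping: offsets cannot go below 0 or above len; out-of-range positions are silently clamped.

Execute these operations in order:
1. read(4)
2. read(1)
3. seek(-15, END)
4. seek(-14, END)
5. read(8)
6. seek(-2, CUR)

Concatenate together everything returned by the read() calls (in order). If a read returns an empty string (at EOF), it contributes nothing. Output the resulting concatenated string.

After 1 (read(4)): returned 'T6Y1', offset=4
After 2 (read(1)): returned '8', offset=5
After 3 (seek(-15, END)): offset=0
After 4 (seek(-14, END)): offset=1
After 5 (read(8)): returned '6Y18O14B', offset=9
After 6 (seek(-2, CUR)): offset=7

Answer: T6Y186Y18O14B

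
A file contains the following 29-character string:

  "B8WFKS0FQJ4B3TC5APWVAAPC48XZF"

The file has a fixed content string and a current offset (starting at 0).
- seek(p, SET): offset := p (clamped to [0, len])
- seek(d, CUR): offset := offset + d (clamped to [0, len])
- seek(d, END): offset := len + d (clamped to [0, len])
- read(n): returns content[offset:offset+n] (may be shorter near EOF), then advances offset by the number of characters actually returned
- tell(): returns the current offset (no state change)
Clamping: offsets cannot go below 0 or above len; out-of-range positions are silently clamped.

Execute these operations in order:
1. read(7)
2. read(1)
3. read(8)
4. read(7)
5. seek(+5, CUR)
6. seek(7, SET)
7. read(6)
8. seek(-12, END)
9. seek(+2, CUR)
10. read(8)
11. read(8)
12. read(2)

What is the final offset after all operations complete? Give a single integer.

After 1 (read(7)): returned 'B8WFKS0', offset=7
After 2 (read(1)): returned 'F', offset=8
After 3 (read(8)): returned 'QJ4B3TC5', offset=16
After 4 (read(7)): returned 'APWVAAP', offset=23
After 5 (seek(+5, CUR)): offset=28
After 6 (seek(7, SET)): offset=7
After 7 (read(6)): returned 'FQJ4B3', offset=13
After 8 (seek(-12, END)): offset=17
After 9 (seek(+2, CUR)): offset=19
After 10 (read(8)): returned 'VAAPC48X', offset=27
After 11 (read(8)): returned 'ZF', offset=29
After 12 (read(2)): returned '', offset=29

Answer: 29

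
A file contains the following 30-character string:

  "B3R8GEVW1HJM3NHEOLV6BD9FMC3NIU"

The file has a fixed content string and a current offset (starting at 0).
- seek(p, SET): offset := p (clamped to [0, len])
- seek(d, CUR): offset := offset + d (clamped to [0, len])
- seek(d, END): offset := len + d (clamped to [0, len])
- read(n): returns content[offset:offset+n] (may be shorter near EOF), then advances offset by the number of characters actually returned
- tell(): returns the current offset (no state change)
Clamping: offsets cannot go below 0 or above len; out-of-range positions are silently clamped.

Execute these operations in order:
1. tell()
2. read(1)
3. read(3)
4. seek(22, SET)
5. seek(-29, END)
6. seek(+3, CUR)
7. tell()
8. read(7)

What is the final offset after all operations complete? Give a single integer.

Answer: 11

Derivation:
After 1 (tell()): offset=0
After 2 (read(1)): returned 'B', offset=1
After 3 (read(3)): returned '3R8', offset=4
After 4 (seek(22, SET)): offset=22
After 5 (seek(-29, END)): offset=1
After 6 (seek(+3, CUR)): offset=4
After 7 (tell()): offset=4
After 8 (read(7)): returned 'GEVW1HJ', offset=11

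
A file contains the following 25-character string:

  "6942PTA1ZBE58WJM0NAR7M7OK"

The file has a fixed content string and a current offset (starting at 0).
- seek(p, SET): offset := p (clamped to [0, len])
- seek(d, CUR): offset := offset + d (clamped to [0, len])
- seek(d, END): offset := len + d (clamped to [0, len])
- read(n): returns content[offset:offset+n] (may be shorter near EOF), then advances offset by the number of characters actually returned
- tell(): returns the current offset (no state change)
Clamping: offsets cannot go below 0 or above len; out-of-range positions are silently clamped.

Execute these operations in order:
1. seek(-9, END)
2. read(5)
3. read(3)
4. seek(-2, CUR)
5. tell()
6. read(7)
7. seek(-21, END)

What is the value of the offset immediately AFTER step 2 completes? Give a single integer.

Answer: 21

Derivation:
After 1 (seek(-9, END)): offset=16
After 2 (read(5)): returned '0NAR7', offset=21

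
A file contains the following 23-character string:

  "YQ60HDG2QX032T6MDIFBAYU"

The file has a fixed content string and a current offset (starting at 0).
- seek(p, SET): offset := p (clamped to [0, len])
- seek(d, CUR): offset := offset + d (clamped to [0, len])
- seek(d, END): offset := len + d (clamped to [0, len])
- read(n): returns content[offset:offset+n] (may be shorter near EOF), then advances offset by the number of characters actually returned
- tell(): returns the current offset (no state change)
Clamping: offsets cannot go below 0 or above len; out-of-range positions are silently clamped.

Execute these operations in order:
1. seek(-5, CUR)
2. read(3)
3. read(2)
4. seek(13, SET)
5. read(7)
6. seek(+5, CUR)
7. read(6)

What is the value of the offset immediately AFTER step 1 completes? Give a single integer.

After 1 (seek(-5, CUR)): offset=0

Answer: 0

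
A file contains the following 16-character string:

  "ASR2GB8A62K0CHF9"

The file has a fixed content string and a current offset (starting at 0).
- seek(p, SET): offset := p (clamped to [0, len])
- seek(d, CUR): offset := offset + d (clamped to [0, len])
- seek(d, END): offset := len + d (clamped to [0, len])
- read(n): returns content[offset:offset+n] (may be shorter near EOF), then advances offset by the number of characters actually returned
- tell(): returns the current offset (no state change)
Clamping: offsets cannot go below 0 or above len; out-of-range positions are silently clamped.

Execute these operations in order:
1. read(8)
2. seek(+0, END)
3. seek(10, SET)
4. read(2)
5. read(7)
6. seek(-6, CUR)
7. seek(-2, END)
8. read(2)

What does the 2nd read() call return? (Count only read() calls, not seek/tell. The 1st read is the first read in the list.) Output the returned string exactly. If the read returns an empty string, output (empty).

After 1 (read(8)): returned 'ASR2GB8A', offset=8
After 2 (seek(+0, END)): offset=16
After 3 (seek(10, SET)): offset=10
After 4 (read(2)): returned 'K0', offset=12
After 5 (read(7)): returned 'CHF9', offset=16
After 6 (seek(-6, CUR)): offset=10
After 7 (seek(-2, END)): offset=14
After 8 (read(2)): returned 'F9', offset=16

Answer: K0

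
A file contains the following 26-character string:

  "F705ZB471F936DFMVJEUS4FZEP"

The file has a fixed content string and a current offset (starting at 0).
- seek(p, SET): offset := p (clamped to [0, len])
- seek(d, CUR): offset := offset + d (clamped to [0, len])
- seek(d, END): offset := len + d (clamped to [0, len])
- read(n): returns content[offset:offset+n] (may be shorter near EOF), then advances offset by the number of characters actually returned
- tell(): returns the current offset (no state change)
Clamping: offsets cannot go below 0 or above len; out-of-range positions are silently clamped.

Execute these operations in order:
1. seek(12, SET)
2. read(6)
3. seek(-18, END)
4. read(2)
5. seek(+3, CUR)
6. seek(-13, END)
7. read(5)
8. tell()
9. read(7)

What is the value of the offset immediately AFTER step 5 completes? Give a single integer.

Answer: 13

Derivation:
After 1 (seek(12, SET)): offset=12
After 2 (read(6)): returned '6DFMVJ', offset=18
After 3 (seek(-18, END)): offset=8
After 4 (read(2)): returned '1F', offset=10
After 5 (seek(+3, CUR)): offset=13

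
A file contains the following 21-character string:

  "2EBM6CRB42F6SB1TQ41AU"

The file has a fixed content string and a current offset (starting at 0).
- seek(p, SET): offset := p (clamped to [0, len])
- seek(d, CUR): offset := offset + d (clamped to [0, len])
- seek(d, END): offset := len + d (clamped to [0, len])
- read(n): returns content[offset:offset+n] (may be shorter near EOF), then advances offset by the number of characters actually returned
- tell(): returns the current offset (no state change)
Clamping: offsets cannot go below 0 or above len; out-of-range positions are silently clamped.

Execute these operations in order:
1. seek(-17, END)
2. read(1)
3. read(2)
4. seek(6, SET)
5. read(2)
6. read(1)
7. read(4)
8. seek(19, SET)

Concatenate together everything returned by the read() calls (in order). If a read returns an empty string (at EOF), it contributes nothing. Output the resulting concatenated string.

After 1 (seek(-17, END)): offset=4
After 2 (read(1)): returned '6', offset=5
After 3 (read(2)): returned 'CR', offset=7
After 4 (seek(6, SET)): offset=6
After 5 (read(2)): returned 'RB', offset=8
After 6 (read(1)): returned '4', offset=9
After 7 (read(4)): returned '2F6S', offset=13
After 8 (seek(19, SET)): offset=19

Answer: 6CRRB42F6S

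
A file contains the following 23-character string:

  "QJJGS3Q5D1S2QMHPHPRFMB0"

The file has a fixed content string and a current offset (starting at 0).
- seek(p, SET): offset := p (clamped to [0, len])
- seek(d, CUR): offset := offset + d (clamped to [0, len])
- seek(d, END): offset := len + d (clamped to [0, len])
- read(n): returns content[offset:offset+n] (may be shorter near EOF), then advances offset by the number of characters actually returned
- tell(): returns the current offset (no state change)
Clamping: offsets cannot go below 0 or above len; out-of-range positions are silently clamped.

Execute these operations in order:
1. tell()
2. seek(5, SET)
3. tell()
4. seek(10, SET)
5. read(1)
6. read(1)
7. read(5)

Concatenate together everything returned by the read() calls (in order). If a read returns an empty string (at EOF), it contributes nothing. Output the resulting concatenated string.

After 1 (tell()): offset=0
After 2 (seek(5, SET)): offset=5
After 3 (tell()): offset=5
After 4 (seek(10, SET)): offset=10
After 5 (read(1)): returned 'S', offset=11
After 6 (read(1)): returned '2', offset=12
After 7 (read(5)): returned 'QMHPH', offset=17

Answer: S2QMHPH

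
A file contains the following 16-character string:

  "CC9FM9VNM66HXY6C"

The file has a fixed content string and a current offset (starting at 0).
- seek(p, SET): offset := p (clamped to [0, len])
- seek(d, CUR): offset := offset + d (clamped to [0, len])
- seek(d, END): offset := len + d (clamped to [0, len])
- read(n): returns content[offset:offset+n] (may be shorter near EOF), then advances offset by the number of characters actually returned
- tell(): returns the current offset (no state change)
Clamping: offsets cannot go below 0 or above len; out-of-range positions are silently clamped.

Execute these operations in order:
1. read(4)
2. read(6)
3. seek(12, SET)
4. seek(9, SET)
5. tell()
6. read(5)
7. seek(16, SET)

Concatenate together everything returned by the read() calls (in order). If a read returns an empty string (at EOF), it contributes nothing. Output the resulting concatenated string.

After 1 (read(4)): returned 'CC9F', offset=4
After 2 (read(6)): returned 'M9VNM6', offset=10
After 3 (seek(12, SET)): offset=12
After 4 (seek(9, SET)): offset=9
After 5 (tell()): offset=9
After 6 (read(5)): returned '66HXY', offset=14
After 7 (seek(16, SET)): offset=16

Answer: CC9FM9VNM666HXY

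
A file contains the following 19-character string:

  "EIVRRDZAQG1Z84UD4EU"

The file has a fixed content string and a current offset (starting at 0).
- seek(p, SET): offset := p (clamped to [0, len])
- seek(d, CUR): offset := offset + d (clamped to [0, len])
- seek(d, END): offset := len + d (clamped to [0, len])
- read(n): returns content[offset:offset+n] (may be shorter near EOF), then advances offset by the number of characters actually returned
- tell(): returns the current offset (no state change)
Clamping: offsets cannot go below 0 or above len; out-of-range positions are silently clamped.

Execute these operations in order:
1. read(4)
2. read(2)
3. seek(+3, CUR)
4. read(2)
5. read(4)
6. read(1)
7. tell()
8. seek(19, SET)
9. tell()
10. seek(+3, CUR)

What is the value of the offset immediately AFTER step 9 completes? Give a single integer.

After 1 (read(4)): returned 'EIVR', offset=4
After 2 (read(2)): returned 'RD', offset=6
After 3 (seek(+3, CUR)): offset=9
After 4 (read(2)): returned 'G1', offset=11
After 5 (read(4)): returned 'Z84U', offset=15
After 6 (read(1)): returned 'D', offset=16
After 7 (tell()): offset=16
After 8 (seek(19, SET)): offset=19
After 9 (tell()): offset=19

Answer: 19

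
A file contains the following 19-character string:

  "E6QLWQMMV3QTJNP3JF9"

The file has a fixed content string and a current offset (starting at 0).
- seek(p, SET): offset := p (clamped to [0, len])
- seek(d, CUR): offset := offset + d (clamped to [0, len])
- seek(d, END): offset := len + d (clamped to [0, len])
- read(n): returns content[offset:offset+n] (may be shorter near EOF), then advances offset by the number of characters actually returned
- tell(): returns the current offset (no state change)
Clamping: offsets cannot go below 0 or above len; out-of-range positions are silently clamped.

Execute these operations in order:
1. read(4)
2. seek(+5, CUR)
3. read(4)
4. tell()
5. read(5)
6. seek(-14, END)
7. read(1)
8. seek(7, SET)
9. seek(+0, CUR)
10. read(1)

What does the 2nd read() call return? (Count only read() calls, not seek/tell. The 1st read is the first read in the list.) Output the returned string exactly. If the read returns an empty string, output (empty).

Answer: 3QTJ

Derivation:
After 1 (read(4)): returned 'E6QL', offset=4
After 2 (seek(+5, CUR)): offset=9
After 3 (read(4)): returned '3QTJ', offset=13
After 4 (tell()): offset=13
After 5 (read(5)): returned 'NP3JF', offset=18
After 6 (seek(-14, END)): offset=5
After 7 (read(1)): returned 'Q', offset=6
After 8 (seek(7, SET)): offset=7
After 9 (seek(+0, CUR)): offset=7
After 10 (read(1)): returned 'M', offset=8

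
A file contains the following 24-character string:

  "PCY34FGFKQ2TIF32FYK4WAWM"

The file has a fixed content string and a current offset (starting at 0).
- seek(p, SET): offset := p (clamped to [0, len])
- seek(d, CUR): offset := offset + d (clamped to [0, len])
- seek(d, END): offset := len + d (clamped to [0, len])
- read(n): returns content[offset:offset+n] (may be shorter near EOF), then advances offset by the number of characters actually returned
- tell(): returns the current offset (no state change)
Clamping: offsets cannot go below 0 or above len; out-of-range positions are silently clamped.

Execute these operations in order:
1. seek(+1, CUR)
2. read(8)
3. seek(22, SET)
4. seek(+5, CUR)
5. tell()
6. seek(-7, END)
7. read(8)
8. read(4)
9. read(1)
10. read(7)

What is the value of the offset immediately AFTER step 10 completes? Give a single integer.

Answer: 24

Derivation:
After 1 (seek(+1, CUR)): offset=1
After 2 (read(8)): returned 'CY34FGFK', offset=9
After 3 (seek(22, SET)): offset=22
After 4 (seek(+5, CUR)): offset=24
After 5 (tell()): offset=24
After 6 (seek(-7, END)): offset=17
After 7 (read(8)): returned 'YK4WAWM', offset=24
After 8 (read(4)): returned '', offset=24
After 9 (read(1)): returned '', offset=24
After 10 (read(7)): returned '', offset=24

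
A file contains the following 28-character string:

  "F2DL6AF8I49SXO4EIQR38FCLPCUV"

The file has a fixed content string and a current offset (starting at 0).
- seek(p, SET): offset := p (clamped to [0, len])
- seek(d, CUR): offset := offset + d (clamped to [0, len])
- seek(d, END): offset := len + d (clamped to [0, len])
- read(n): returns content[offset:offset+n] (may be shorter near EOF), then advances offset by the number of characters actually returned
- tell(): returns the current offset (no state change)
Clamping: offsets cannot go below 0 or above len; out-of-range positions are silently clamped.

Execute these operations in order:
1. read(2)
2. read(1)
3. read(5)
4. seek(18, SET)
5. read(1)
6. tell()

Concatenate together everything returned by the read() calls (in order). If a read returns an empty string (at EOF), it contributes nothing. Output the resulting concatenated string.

Answer: F2DL6AF8R

Derivation:
After 1 (read(2)): returned 'F2', offset=2
After 2 (read(1)): returned 'D', offset=3
After 3 (read(5)): returned 'L6AF8', offset=8
After 4 (seek(18, SET)): offset=18
After 5 (read(1)): returned 'R', offset=19
After 6 (tell()): offset=19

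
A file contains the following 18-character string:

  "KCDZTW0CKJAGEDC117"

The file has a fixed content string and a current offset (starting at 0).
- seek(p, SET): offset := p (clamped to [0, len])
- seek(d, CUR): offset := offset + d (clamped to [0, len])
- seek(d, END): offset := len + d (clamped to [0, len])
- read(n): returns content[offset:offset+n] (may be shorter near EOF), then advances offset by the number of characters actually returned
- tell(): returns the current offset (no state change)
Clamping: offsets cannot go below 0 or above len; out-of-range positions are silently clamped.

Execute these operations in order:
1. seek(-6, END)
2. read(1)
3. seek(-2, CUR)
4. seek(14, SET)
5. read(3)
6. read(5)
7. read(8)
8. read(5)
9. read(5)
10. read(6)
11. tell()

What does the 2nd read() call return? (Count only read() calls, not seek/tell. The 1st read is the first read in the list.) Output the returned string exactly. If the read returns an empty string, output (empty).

After 1 (seek(-6, END)): offset=12
After 2 (read(1)): returned 'E', offset=13
After 3 (seek(-2, CUR)): offset=11
After 4 (seek(14, SET)): offset=14
After 5 (read(3)): returned 'C11', offset=17
After 6 (read(5)): returned '7', offset=18
After 7 (read(8)): returned '', offset=18
After 8 (read(5)): returned '', offset=18
After 9 (read(5)): returned '', offset=18
After 10 (read(6)): returned '', offset=18
After 11 (tell()): offset=18

Answer: C11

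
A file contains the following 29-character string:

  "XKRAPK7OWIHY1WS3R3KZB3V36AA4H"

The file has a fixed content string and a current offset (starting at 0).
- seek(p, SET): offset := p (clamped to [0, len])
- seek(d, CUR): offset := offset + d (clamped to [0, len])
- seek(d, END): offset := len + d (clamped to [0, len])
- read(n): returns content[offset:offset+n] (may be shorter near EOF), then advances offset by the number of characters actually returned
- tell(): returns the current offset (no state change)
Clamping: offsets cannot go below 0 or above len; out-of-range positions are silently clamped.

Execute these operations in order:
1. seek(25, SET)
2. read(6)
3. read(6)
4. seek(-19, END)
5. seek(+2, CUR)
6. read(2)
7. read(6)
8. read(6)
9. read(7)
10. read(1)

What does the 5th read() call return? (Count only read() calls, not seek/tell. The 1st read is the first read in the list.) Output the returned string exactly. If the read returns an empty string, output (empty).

Answer: B3V36A

Derivation:
After 1 (seek(25, SET)): offset=25
After 2 (read(6)): returned 'AA4H', offset=29
After 3 (read(6)): returned '', offset=29
After 4 (seek(-19, END)): offset=10
After 5 (seek(+2, CUR)): offset=12
After 6 (read(2)): returned '1W', offset=14
After 7 (read(6)): returned 'S3R3KZ', offset=20
After 8 (read(6)): returned 'B3V36A', offset=26
After 9 (read(7)): returned 'A4H', offset=29
After 10 (read(1)): returned '', offset=29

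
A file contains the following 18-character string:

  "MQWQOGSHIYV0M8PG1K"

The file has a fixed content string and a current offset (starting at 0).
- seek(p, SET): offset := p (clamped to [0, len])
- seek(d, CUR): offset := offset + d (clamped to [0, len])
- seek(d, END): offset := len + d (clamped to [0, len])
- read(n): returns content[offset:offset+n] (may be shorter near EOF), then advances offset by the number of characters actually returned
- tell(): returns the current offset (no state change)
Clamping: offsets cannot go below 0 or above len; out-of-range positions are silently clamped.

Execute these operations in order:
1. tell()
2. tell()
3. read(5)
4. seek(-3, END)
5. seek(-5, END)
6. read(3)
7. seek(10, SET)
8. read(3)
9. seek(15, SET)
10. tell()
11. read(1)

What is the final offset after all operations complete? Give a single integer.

After 1 (tell()): offset=0
After 2 (tell()): offset=0
After 3 (read(5)): returned 'MQWQO', offset=5
After 4 (seek(-3, END)): offset=15
After 5 (seek(-5, END)): offset=13
After 6 (read(3)): returned '8PG', offset=16
After 7 (seek(10, SET)): offset=10
After 8 (read(3)): returned 'V0M', offset=13
After 9 (seek(15, SET)): offset=15
After 10 (tell()): offset=15
After 11 (read(1)): returned 'G', offset=16

Answer: 16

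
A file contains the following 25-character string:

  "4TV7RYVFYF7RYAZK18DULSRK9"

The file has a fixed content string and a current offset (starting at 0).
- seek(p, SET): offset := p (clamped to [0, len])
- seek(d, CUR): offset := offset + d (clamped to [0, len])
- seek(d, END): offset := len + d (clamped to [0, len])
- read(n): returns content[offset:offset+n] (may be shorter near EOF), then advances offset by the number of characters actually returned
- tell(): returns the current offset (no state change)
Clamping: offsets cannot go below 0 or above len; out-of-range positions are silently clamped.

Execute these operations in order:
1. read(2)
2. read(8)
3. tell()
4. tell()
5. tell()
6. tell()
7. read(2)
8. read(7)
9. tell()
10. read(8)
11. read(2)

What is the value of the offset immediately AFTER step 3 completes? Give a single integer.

Answer: 10

Derivation:
After 1 (read(2)): returned '4T', offset=2
After 2 (read(8)): returned 'V7RYVFYF', offset=10
After 3 (tell()): offset=10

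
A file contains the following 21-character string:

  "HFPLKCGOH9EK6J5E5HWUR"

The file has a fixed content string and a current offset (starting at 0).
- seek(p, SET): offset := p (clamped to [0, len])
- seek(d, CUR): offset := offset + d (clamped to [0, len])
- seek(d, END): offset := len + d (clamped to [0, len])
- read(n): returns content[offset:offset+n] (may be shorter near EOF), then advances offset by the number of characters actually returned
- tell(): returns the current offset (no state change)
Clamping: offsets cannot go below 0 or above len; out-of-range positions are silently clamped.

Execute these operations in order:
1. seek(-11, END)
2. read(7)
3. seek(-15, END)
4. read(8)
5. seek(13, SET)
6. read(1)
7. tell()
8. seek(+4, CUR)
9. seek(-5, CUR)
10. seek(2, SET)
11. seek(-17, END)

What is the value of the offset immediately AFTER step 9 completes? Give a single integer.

Answer: 13

Derivation:
After 1 (seek(-11, END)): offset=10
After 2 (read(7)): returned 'EK6J5E5', offset=17
After 3 (seek(-15, END)): offset=6
After 4 (read(8)): returned 'GOH9EK6J', offset=14
After 5 (seek(13, SET)): offset=13
After 6 (read(1)): returned 'J', offset=14
After 7 (tell()): offset=14
After 8 (seek(+4, CUR)): offset=18
After 9 (seek(-5, CUR)): offset=13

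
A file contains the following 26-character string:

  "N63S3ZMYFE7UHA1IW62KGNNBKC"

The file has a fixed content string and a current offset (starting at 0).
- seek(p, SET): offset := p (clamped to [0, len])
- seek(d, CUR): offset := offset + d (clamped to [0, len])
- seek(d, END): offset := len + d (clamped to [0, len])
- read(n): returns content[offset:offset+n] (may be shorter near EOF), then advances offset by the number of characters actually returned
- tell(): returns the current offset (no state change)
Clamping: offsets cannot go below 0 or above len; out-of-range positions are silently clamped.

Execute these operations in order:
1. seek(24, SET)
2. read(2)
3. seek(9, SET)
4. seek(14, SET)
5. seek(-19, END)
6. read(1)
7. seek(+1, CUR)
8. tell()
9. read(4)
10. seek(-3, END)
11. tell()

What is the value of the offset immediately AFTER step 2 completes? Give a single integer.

Answer: 26

Derivation:
After 1 (seek(24, SET)): offset=24
After 2 (read(2)): returned 'KC', offset=26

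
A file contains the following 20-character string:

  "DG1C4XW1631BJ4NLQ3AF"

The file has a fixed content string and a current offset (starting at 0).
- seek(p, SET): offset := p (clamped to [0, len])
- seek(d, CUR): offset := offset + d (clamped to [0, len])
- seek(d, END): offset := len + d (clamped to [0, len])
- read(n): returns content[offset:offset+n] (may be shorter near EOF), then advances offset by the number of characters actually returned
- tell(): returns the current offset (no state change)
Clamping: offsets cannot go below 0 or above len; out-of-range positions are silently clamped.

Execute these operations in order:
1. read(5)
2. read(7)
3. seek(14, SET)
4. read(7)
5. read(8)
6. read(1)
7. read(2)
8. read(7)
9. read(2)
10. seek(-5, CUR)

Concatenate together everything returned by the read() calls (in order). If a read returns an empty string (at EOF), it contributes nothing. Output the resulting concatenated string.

Answer: DG1C4XW1631BNLQ3AF

Derivation:
After 1 (read(5)): returned 'DG1C4', offset=5
After 2 (read(7)): returned 'XW1631B', offset=12
After 3 (seek(14, SET)): offset=14
After 4 (read(7)): returned 'NLQ3AF', offset=20
After 5 (read(8)): returned '', offset=20
After 6 (read(1)): returned '', offset=20
After 7 (read(2)): returned '', offset=20
After 8 (read(7)): returned '', offset=20
After 9 (read(2)): returned '', offset=20
After 10 (seek(-5, CUR)): offset=15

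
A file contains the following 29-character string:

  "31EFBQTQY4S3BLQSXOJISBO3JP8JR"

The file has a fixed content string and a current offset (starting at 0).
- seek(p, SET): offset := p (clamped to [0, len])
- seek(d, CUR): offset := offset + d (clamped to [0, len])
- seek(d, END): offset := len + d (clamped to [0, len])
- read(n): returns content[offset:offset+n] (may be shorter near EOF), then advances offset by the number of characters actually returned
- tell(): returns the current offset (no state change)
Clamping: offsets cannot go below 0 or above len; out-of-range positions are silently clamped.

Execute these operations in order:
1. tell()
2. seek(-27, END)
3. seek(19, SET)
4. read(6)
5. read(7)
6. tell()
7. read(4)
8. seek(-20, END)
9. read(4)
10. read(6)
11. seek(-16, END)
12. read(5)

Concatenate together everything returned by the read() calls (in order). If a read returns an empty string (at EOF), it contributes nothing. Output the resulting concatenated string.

Answer: ISBO3JP8JR4S3BLQSXOJLQSXO

Derivation:
After 1 (tell()): offset=0
After 2 (seek(-27, END)): offset=2
After 3 (seek(19, SET)): offset=19
After 4 (read(6)): returned 'ISBO3J', offset=25
After 5 (read(7)): returned 'P8JR', offset=29
After 6 (tell()): offset=29
After 7 (read(4)): returned '', offset=29
After 8 (seek(-20, END)): offset=9
After 9 (read(4)): returned '4S3B', offset=13
After 10 (read(6)): returned 'LQSXOJ', offset=19
After 11 (seek(-16, END)): offset=13
After 12 (read(5)): returned 'LQSXO', offset=18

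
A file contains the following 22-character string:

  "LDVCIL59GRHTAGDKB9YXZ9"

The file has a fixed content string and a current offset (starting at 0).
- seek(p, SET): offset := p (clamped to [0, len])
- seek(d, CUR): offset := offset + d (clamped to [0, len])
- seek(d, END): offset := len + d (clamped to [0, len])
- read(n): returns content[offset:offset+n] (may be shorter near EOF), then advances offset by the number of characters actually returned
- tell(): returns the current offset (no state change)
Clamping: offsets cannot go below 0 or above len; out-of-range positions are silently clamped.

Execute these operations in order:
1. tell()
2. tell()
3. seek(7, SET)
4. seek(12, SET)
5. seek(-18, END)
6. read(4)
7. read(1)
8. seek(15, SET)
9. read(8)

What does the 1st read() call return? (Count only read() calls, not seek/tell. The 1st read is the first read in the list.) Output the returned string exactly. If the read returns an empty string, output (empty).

After 1 (tell()): offset=0
After 2 (tell()): offset=0
After 3 (seek(7, SET)): offset=7
After 4 (seek(12, SET)): offset=12
After 5 (seek(-18, END)): offset=4
After 6 (read(4)): returned 'IL59', offset=8
After 7 (read(1)): returned 'G', offset=9
After 8 (seek(15, SET)): offset=15
After 9 (read(8)): returned 'KB9YXZ9', offset=22

Answer: IL59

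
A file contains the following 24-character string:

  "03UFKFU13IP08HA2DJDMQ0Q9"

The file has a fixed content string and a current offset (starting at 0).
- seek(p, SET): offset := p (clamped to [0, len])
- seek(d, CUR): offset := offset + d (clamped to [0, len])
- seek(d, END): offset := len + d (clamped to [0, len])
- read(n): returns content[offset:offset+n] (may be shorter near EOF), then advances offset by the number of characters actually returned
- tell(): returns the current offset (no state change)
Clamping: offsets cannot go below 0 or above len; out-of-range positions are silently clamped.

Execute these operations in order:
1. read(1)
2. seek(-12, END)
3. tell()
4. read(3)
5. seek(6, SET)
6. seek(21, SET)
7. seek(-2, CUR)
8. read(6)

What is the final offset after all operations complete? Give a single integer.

After 1 (read(1)): returned '0', offset=1
After 2 (seek(-12, END)): offset=12
After 3 (tell()): offset=12
After 4 (read(3)): returned '8HA', offset=15
After 5 (seek(6, SET)): offset=6
After 6 (seek(21, SET)): offset=21
After 7 (seek(-2, CUR)): offset=19
After 8 (read(6)): returned 'MQ0Q9', offset=24

Answer: 24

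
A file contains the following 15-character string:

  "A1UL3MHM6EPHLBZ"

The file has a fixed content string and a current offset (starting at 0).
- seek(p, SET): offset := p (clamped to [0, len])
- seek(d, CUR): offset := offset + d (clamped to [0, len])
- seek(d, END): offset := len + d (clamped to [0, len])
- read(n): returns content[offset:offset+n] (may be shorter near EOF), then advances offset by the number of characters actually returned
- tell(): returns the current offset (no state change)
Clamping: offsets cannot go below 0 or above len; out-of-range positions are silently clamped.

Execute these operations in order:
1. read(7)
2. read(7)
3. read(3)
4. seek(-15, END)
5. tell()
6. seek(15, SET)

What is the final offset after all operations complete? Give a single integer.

After 1 (read(7)): returned 'A1UL3MH', offset=7
After 2 (read(7)): returned 'M6EPHLB', offset=14
After 3 (read(3)): returned 'Z', offset=15
After 4 (seek(-15, END)): offset=0
After 5 (tell()): offset=0
After 6 (seek(15, SET)): offset=15

Answer: 15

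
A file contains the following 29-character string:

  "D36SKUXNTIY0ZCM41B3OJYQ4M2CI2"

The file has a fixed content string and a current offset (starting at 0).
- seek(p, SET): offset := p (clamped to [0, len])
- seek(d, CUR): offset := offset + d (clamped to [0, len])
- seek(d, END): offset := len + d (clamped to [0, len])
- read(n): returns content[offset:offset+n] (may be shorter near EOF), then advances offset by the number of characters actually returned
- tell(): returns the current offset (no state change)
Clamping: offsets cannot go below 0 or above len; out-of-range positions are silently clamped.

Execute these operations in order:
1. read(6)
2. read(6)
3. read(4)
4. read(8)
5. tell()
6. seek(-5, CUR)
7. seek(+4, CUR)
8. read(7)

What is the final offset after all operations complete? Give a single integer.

Answer: 29

Derivation:
After 1 (read(6)): returned 'D36SKU', offset=6
After 2 (read(6)): returned 'XNTIY0', offset=12
After 3 (read(4)): returned 'ZCM4', offset=16
After 4 (read(8)): returned '1B3OJYQ4', offset=24
After 5 (tell()): offset=24
After 6 (seek(-5, CUR)): offset=19
After 7 (seek(+4, CUR)): offset=23
After 8 (read(7)): returned '4M2CI2', offset=29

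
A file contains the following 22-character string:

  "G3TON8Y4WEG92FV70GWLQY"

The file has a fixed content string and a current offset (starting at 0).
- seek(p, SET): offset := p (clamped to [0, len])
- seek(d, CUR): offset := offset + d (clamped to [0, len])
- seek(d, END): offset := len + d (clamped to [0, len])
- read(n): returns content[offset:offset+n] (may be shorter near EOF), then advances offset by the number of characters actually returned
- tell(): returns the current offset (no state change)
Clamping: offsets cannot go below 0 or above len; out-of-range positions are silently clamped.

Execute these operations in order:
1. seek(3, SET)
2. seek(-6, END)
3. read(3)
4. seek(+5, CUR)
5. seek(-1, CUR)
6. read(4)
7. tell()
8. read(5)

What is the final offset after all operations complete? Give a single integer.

Answer: 22

Derivation:
After 1 (seek(3, SET)): offset=3
After 2 (seek(-6, END)): offset=16
After 3 (read(3)): returned '0GW', offset=19
After 4 (seek(+5, CUR)): offset=22
After 5 (seek(-1, CUR)): offset=21
After 6 (read(4)): returned 'Y', offset=22
After 7 (tell()): offset=22
After 8 (read(5)): returned '', offset=22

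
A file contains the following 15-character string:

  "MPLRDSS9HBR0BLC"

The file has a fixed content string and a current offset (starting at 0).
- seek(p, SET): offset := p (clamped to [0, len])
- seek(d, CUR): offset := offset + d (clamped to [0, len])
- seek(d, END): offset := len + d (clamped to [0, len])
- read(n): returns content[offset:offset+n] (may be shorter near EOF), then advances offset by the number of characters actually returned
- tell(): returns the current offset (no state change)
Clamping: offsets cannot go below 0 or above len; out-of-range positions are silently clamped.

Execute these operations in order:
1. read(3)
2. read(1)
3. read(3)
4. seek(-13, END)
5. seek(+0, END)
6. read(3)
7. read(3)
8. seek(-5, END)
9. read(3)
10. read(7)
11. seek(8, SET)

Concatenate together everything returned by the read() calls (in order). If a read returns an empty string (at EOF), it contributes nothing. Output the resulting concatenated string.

Answer: MPLRDSSR0BLC

Derivation:
After 1 (read(3)): returned 'MPL', offset=3
After 2 (read(1)): returned 'R', offset=4
After 3 (read(3)): returned 'DSS', offset=7
After 4 (seek(-13, END)): offset=2
After 5 (seek(+0, END)): offset=15
After 6 (read(3)): returned '', offset=15
After 7 (read(3)): returned '', offset=15
After 8 (seek(-5, END)): offset=10
After 9 (read(3)): returned 'R0B', offset=13
After 10 (read(7)): returned 'LC', offset=15
After 11 (seek(8, SET)): offset=8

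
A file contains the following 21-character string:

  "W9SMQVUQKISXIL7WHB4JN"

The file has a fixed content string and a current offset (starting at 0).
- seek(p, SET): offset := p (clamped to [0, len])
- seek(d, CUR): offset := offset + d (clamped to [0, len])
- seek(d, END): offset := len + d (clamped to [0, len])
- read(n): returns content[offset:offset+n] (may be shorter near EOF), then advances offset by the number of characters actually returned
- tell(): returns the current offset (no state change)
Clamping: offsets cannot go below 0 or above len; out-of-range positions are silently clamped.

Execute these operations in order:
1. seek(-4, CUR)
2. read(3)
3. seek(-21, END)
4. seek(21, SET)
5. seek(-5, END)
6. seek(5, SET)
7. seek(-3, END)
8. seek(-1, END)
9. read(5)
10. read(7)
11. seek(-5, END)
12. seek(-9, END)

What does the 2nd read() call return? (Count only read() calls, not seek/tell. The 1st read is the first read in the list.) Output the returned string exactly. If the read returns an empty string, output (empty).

After 1 (seek(-4, CUR)): offset=0
After 2 (read(3)): returned 'W9S', offset=3
After 3 (seek(-21, END)): offset=0
After 4 (seek(21, SET)): offset=21
After 5 (seek(-5, END)): offset=16
After 6 (seek(5, SET)): offset=5
After 7 (seek(-3, END)): offset=18
After 8 (seek(-1, END)): offset=20
After 9 (read(5)): returned 'N', offset=21
After 10 (read(7)): returned '', offset=21
After 11 (seek(-5, END)): offset=16
After 12 (seek(-9, END)): offset=12

Answer: N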